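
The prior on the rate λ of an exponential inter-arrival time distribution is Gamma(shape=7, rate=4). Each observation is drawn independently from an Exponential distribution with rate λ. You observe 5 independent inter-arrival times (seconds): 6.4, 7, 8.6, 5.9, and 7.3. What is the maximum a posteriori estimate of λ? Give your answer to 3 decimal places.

The Exponential(rate=λ) likelihood is ∝ λ^n e^(−λΣtᵢ). Here n = 5 and Σtᵢ = 6.4 + 7 + 8.6 + 5.9 + 7.3 = 35.2.
Posterior ∝ λ^6e^(−4λ) · λ^5e^(−35.2λ) = λ^11e^(−39.2λ), i.e. Gamma(12, 39.2).
Mode = (a−1)/b = 11/39.2 ≈ 0.281.

λ̂_MAP = 0.281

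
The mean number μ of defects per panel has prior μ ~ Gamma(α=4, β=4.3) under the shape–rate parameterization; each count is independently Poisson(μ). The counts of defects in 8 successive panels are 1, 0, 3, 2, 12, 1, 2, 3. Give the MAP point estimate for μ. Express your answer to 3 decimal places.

Σxᵢ = 1+0+3+2+12+1+2+3 = 24, with n = 8.
Posterior ∝ μ^3e^(−4.3μ) · μ^24e^(−8μ) = μ^27e^(−12.3μ), i.e. Gamma(shape=28, rate=12.3).
The mode of a Gamma(a, b) with a ≥ 1 (shape–rate) is (a−1)/b = 27/12.3 ≈ 2.195.

μ̂_MAP = 2.195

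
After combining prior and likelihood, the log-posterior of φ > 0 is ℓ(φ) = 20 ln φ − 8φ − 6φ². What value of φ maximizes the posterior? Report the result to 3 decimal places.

φ̂_MAP = 1.000

ℓ'(φ) = 20/φ − 8 − 12φ. Setting this to zero and multiplying by φ: 12φ² + 8φ − 20 = 0.
φ = (−8 + √(8² + 4·12·20)) / (2·12) = (−8 + √1024) / 24 = (−8 + 32)/24 = 1.
ℓ''(φ) = −20/φ² − 12 < 0, confirming a maximum.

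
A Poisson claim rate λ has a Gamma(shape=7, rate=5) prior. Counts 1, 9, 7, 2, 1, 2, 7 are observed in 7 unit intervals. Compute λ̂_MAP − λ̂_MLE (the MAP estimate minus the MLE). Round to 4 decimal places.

MAP − MLE = -1.2262

Σxᵢ = 29. Posterior is Gamma(36, 12); MAP = (36−1)/12 = 35/12 ≈ 2.91667.
MLE = x̄ = 29/7 ≈ 4.14286.
Difference = 35/12 − 29/7 = -103/84 ≈ -1.2262.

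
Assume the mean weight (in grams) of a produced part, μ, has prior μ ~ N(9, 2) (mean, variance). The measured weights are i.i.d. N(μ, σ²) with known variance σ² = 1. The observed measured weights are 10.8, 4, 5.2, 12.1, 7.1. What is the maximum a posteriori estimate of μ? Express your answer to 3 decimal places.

n = 5; x̄ = (10.8 + 4 + 5.2 + 12.1 + 7.1)/5 = 39.2/5 = 7.84.
For a Normal prior and Normal likelihood with known variance, the posterior is Normal; its mode equals its mean, the precision-weighted average.
Prior precision 1/σ₀² = 1/2 = 0.5; data precision n/σ² = 5/1 = 5.
μ̂ = (0.5·9 + 5·7.84) / (0.5 + 5) = 43.7/5.5 = 437/55 ≈ 7.945.

μ̂_MAP = 7.945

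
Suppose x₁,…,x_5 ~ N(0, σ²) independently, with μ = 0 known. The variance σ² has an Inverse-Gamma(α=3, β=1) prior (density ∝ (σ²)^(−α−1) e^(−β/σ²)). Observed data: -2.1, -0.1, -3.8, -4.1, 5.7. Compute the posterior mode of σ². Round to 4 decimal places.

Sum of squared deviations about the known mean: SS = (-2.1−0)² + (-0.1−0)² + (-3.8−0)² + (-4.1−0)² + (5.7−0)² = 68.16.
The Normal likelihood contributes (σ²)^(−n/2) exp(−SS/(2σ²)), so the posterior is Inverse-Gamma(α + n/2, β + SS/2) = Inverse-Gamma(5.5, 35.08).
The mode of Inverse-Gamma(a, b) is b/(a+1) = 35.08/6.5 ≈ 5.3969.

σ̂²_MAP = 5.3969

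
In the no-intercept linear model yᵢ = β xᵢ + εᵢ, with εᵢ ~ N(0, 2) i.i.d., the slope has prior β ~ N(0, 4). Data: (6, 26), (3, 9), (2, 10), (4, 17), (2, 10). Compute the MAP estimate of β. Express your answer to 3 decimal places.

β̂_MAP = 4.187

log p(β | y) = −Σ(yᵢ − βxᵢ)²/(2·2) − β²/(2·4) + const.
Setting the derivative to zero: Σxᵢ(yᵢ − βxᵢ)/2 − β/4 = 0, so β = Σxᵢyᵢ / (Σxᵢ² + σ²/τ²).
Σxᵢyᵢ = 6·26 + 3·9 + 2·10 + 4·17 + 2·10 = 291; Σxᵢ² = 69; σ²/τ² = 0.5.
β̂_MAP = 291 / (69 + 0.5) = 291/69.5 ≈ 4.187.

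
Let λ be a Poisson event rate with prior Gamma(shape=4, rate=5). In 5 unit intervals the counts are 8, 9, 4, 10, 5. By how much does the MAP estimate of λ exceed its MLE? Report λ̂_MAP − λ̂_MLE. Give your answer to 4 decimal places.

MAP − MLE = -3.3000

Σxᵢ = 36. Posterior is Gamma(40, 10); MAP = (40−1)/10 = 39/10 ≈ 3.90000.
MLE = x̄ = 36/5 ≈ 7.20000.
Difference = 39/10 − 36/5 = -33/10 ≈ -3.3000.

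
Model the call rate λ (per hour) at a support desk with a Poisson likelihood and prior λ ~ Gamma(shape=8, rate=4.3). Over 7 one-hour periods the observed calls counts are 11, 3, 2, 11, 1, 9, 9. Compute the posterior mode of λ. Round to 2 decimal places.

Σxᵢ = 11+3+2+11+1+9+9 = 46, with n = 7.
Posterior ∝ λ^7e^(−4.3λ) · λ^46e^(−7λ) = λ^53e^(−11.3λ), i.e. Gamma(shape=54, rate=11.3).
The mode of a Gamma(a, b) with a ≥ 1 (shape–rate) is (a−1)/b = 53/11.3 ≈ 4.69.

λ̂_MAP = 4.69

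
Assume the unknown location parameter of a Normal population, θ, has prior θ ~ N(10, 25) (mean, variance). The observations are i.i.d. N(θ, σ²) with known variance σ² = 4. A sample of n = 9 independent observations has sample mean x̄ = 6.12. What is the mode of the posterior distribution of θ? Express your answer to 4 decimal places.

θ̂_MAP = 6.1878

n = 9, x̄ = 6.12.
For a Normal prior and Normal likelihood with known variance, the posterior is Normal; its mode equals its mean, the precision-weighted average.
Prior precision 1/σ₀² = 1/25 = 0.04; data precision n/σ² = 9/4 = 2.25.
θ̂ = (0.04·10 + 2.25·6.12) / (0.04 + 2.25) = 14.17/2.29 = 1417/229 ≈ 6.1878.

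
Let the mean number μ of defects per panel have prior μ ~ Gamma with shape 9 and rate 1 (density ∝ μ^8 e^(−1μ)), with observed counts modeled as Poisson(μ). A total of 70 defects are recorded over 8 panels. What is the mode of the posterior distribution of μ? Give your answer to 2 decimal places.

Σxᵢ = 70, n = 8.
Posterior ∝ μ^8e^(−1μ) · μ^70e^(−8μ) = μ^78e^(−9μ), i.e. Gamma(shape=79, rate=9).
The mode of a Gamma(a, b) with a ≥ 1 (shape–rate) is (a−1)/b = 78/9 ≈ 8.67.

μ̂_MAP = 8.67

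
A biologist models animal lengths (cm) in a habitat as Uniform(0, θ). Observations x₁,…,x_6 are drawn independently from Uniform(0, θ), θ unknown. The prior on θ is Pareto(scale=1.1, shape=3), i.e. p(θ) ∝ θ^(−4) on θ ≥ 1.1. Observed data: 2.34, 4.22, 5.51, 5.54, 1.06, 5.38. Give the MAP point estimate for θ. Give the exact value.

θ̂_MAP = 5.54

The Uniform(0, θ) likelihood is θ^(−n) for θ ≥ max(xᵢ), zero otherwise. Here max(xᵢ) = 5.54.
Posterior ∝ θ^(−4) · θ^(−6) = θ^(−10) on θ ≥ max(1.1, 5.54) = 5.54.
This density is strictly decreasing in θ, so the posterior mode lies at the lower boundary of the support.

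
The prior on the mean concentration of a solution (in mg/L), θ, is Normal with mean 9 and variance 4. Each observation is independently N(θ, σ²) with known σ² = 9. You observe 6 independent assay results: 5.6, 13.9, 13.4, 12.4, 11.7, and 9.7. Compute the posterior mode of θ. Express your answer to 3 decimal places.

n = 6; x̄ = (5.6 + 13.9 + 13.4 + 12.4 + 11.7 + 9.7)/6 = 66.7/6 = 667/60 ≈ 11.1167.
For a Normal prior and Normal likelihood with known variance, the posterior is Normal; its mode equals its mean, the precision-weighted average.
Prior precision 1/σ₀² = 1/4 = 0.25; data precision n/σ² = 6/9 = 2/3.
θ̂ = (0.25·9 + (2/3)·(667/60)) / (0.25 + 2/3) = (1739/180)/(11/12) = 1739/165 ≈ 10.539.

θ̂_MAP = 10.539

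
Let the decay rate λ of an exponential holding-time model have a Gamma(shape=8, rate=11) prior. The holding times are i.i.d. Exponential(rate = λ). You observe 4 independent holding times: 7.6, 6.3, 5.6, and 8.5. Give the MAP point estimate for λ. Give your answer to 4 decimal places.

λ̂_MAP = 0.2821

The Exponential(rate=λ) likelihood is ∝ λ^n e^(−λΣtᵢ). Here n = 4 and Σtᵢ = 7.6 + 6.3 + 5.6 + 8.5 = 28.
Posterior ∝ λ^7e^(−11λ) · λ^4e^(−28λ) = λ^11e^(−39λ), i.e. Gamma(12, 39).
Mode = (a−1)/b = 11/39 ≈ 0.2821.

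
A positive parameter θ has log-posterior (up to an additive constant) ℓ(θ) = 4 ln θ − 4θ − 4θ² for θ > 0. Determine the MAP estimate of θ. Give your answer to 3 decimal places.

θ̂_MAP = 0.500

ℓ'(θ) = 4/θ − 4 − 8θ. Setting this to zero and multiplying by θ: 8θ² + 4θ − 4 = 0.
θ = (−4 + √(4² + 4·8·4)) / (2·8) = (−4 + √144) / 16 = (−4 + 12)/16 = 1/2.
ℓ''(θ) = −4/θ² − 8 < 0, confirming a maximum.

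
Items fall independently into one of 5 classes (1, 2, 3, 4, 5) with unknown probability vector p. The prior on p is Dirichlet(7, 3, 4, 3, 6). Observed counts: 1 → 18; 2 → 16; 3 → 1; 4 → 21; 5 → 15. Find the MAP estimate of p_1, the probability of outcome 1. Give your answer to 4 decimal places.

MAP estimate: 0.2697

The posterior is Dirichlet(αᵢ + nᵢ) = Dirichlet(25, 19, 5, 24, 21).
For a Dirichlet(a₁,…,a_K) with all aᵢ > 1, the mode has j-th component (aⱼ − 1)/(Σaᵢ − K).
Here Σaᵢ = 94 and K = 5, so p_1 = (25 − 1)/(94 − 5) = 24/89 ≈ 0.2697.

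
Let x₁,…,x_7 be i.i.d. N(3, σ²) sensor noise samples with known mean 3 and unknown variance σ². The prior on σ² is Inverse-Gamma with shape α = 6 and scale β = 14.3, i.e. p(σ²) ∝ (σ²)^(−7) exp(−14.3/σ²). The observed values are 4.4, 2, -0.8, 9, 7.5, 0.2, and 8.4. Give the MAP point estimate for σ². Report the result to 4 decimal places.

σ̂²_MAP = 6.6310

Sum of squared deviations about the known mean: SS = (4.4−3)² + (2−3)² + (-0.8−3)² + (9−3)² + (7.5−3)² + (0.2−3)² + (8.4−3)² = 110.65.
The Normal likelihood contributes (σ²)^(−n/2) exp(−SS/(2σ²)), so the posterior is Inverse-Gamma(α + n/2, β + SS/2) = Inverse-Gamma(9.5, 69.625).
The mode of Inverse-Gamma(a, b) is b/(a+1) = 69.625/10.5 ≈ 6.6310.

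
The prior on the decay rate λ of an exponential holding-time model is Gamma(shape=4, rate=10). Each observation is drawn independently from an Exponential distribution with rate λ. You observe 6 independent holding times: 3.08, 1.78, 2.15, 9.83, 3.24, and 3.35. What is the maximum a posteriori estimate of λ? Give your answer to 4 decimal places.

λ̂_MAP = 0.2692

The Exponential(rate=λ) likelihood is ∝ λ^n e^(−λΣtᵢ). Here n = 6 and Σtᵢ = 3.08 + 1.78 + 2.15 + 9.83 + 3.24 + 3.35 = 23.43.
Posterior ∝ λ^3e^(−10λ) · λ^6e^(−23.43λ) = λ^9e^(−33.43λ), i.e. Gamma(10, 33.43).
Mode = (a−1)/b = 9/33.43 ≈ 0.2692.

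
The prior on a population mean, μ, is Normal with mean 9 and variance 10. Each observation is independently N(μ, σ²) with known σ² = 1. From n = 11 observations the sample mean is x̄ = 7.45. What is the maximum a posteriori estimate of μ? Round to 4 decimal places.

μ̂_MAP = 7.4640

n = 11, x̄ = 7.45.
For a Normal prior and Normal likelihood with known variance, the posterior is Normal; its mode equals its mean, the precision-weighted average.
Prior precision 1/σ₀² = 1/10 = 0.1; data precision n/σ² = 11/1 = 11.
μ̂ = (0.1·9 + 11·7.45) / (0.1 + 11) = 82.85/11.1 = 1657/222 ≈ 7.4640.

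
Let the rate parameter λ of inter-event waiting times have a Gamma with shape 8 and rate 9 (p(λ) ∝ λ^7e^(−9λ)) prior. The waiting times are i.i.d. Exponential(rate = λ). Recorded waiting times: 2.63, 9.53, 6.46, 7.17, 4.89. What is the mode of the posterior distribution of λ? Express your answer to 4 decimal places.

The Exponential(rate=λ) likelihood is ∝ λ^n e^(−λΣtᵢ). Here n = 5 and Σtᵢ = 2.63 + 9.53 + 6.46 + 7.17 + 4.89 = 30.68.
Posterior ∝ λ^7e^(−9λ) · λ^5e^(−30.68λ) = λ^12e^(−39.68λ), i.e. Gamma(13, 39.68).
Mode = (a−1)/b = 12/39.68 ≈ 0.3024.

λ̂_MAP = 0.3024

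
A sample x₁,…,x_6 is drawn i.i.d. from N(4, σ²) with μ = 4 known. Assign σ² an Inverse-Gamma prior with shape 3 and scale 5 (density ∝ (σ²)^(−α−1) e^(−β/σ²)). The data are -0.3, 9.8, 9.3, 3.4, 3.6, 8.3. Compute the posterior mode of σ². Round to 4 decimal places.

σ̂²_MAP = 7.8021

Sum of squared deviations about the known mean: SS = (-0.3−4)² + (9.8−4)² + (9.3−4)² + (3.4−4)² + (3.6−4)² + (8.3−4)² = 99.23.
The Normal likelihood contributes (σ²)^(−n/2) exp(−SS/(2σ²)), so the posterior is Inverse-Gamma(α + n/2, β + SS/2) = Inverse-Gamma(6, 54.615).
The mode of Inverse-Gamma(a, b) is b/(a+1) = 54.615/7 ≈ 7.8021.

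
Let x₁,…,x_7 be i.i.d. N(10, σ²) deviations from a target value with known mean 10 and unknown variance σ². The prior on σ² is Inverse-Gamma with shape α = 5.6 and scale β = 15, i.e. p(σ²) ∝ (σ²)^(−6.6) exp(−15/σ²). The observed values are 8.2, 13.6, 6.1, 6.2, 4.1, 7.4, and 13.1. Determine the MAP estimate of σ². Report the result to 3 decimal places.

σ̂²_MAP = 6.289

Sum of squared deviations about the known mean: SS = (8.2−10)² + (13.6−10)² + (6.1−10)² + (6.2−10)² + (4.1−10)² + (7.4−10)² + (13.1−10)² = 97.03.
The Normal likelihood contributes (σ²)^(−n/2) exp(−SS/(2σ²)), so the posterior is Inverse-Gamma(α + n/2, β + SS/2) = Inverse-Gamma(9.1, 63.515).
The mode of Inverse-Gamma(a, b) is b/(a+1) = 63.515/10.1 ≈ 6.289.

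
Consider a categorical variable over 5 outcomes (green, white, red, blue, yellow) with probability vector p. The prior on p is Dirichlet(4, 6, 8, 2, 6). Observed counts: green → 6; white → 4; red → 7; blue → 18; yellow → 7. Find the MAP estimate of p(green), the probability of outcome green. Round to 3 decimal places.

MAP estimate of p(green) = 0.143

The posterior is Dirichlet(αᵢ + nᵢ) = Dirichlet(10, 10, 15, 20, 13).
For a Dirichlet(a₁,…,a_K) with all aᵢ > 1, the mode has j-th component (aⱼ − 1)/(Σaᵢ − K).
Here Σaᵢ = 68 and K = 5, so p(green) = (10 − 1)/(68 − 5) = 9/63 ≈ 0.143.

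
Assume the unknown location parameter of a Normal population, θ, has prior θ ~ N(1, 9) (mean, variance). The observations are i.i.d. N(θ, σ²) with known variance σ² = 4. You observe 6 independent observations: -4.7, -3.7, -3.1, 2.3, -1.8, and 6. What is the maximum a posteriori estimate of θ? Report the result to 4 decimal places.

n = 6; x̄ = ((-4.7) + (-3.7) + (-3.1) + 2.3 + (-1.8) + 6)/6 = -5/6 = -5/6 ≈ -0.8333.
For a Normal prior and Normal likelihood with known variance, the posterior is Normal; its mode equals its mean, the precision-weighted average.
Prior precision 1/σ₀² = 1/9; data precision n/σ² = 6/4 = 1.5.
θ̂ = ((1/9)·1 + 1.5·(-5/6)) / (1/9 + 1.5) = (-41/36)/(29/18) = -41/58 ≈ -0.7069.

θ̂_MAP = -0.7069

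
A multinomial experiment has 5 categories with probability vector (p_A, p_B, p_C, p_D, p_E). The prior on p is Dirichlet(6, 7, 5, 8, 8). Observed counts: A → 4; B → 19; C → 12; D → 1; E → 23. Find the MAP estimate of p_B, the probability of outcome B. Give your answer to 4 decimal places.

MAP estimate of p_B = 0.2841

The posterior is Dirichlet(αᵢ + nᵢ) = Dirichlet(10, 26, 17, 9, 31).
For a Dirichlet(a₁,…,a_K) with all aᵢ > 1, the mode has j-th component (aⱼ − 1)/(Σaᵢ − K).
Here Σaᵢ = 93 and K = 5, so p_B = (26 − 1)/(93 − 5) = 25/88 ≈ 0.2841.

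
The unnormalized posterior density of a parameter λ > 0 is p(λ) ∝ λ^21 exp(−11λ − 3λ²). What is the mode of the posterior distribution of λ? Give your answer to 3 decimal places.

ℓ'(λ) = 21/λ − 11 − 6λ. Setting this to zero and multiplying by λ: 6λ² + 11λ − 21 = 0.
λ = (−11 + √(11² + 4·6·21)) / (2·6) = (−11 + √625) / 12 = (−11 + 25)/12 = 7/6.
ℓ''(λ) = −21/λ² − 6 < 0, confirming a maximum.

λ̂_MAP = 1.167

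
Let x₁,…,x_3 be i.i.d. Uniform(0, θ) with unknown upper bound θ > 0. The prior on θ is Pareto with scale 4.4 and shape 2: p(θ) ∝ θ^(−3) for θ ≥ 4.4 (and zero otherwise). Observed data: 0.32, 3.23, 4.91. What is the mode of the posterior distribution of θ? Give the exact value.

θ̂_MAP = 4.91

The Uniform(0, θ) likelihood is θ^(−n) for θ ≥ max(xᵢ), zero otherwise. Here max(xᵢ) = 4.91.
Posterior ∝ θ^(−3) · θ^(−3) = θ^(−6) on θ ≥ max(4.4, 4.91) = 4.91.
This density is strictly decreasing in θ, so the posterior mode lies at the lower boundary of the support.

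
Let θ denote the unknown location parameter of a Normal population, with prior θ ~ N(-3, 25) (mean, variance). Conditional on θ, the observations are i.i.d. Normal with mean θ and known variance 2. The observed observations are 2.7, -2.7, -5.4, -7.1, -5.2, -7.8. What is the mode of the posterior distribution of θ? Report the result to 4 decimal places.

θ̂_MAP = -4.2336

n = 6; x̄ = (2.7 + (-2.7) + (-5.4) + (-7.1) + (-5.2) + (-7.8))/6 = -25.5/6 = -4.25.
For a Normal prior and Normal likelihood with known variance, the posterior is Normal; its mode equals its mean, the precision-weighted average.
Prior precision 1/σ₀² = 1/25 = 0.04; data precision n/σ² = 6/2 = 3.
θ̂ = (0.04·(-3) + 3·(-4.25)) / (0.04 + 3) = (-12.87)/3.04 = -1287/304 ≈ -4.2336.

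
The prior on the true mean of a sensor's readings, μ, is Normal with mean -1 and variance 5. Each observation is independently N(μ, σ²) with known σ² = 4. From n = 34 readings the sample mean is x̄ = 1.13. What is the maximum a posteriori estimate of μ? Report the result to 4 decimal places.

n = 34, x̄ = 1.13.
For a Normal prior and Normal likelihood with known variance, the posterior is Normal; its mode equals its mean, the precision-weighted average.
Prior precision 1/σ₀² = 1/5 = 0.2; data precision n/σ² = 34/4 = 8.5.
μ̂ = (0.2·(-1) + 8.5·1.13) / (0.2 + 8.5) = 9.405/8.7 = 627/580 ≈ 1.0810.

μ̂_MAP = 1.0810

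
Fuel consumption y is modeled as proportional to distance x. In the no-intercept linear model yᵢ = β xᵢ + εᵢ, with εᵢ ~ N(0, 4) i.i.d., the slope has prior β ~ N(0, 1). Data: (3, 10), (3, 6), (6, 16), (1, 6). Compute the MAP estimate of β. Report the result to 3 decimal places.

log p(β | y) = −Σ(yᵢ − βxᵢ)²/(2·4) − β²/(2·1) + const.
Setting the derivative to zero: Σxᵢ(yᵢ − βxᵢ)/4 − β/1 = 0, so β = Σxᵢyᵢ / (Σxᵢ² + σ²/τ²).
Σxᵢyᵢ = 3·10 + 3·6 + 6·16 + 1·6 = 150; Σxᵢ² = 55; σ²/τ² = 4.
β̂_MAP = 150 / (55 + 4) = 150/59 ≈ 2.542.

β̂_MAP = 2.542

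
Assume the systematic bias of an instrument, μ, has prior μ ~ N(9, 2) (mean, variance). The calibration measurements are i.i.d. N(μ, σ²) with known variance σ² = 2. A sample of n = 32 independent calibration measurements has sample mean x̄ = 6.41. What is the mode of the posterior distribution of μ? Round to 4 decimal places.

μ̂_MAP = 6.4885

n = 32, x̄ = 6.41.
For a Normal prior and Normal likelihood with known variance, the posterior is Normal; its mode equals its mean, the precision-weighted average.
Prior precision 1/σ₀² = 1/2 = 0.5; data precision n/σ² = 32/2 = 16.
μ̂ = (0.5·9 + 16·6.41) / (0.5 + 16) = 107.06/16.5 = 5353/825 ≈ 6.4885.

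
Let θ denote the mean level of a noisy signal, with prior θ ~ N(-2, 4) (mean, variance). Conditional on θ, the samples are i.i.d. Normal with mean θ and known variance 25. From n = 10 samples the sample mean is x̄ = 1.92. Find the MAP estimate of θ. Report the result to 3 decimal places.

n = 10, x̄ = 1.92.
For a Normal prior and Normal likelihood with known variance, the posterior is Normal; its mode equals its mean, the precision-weighted average.
Prior precision 1/σ₀² = 1/4 = 0.25; data precision n/σ² = 10/25 = 0.4.
θ̂ = (0.25·(-2) + 0.4·1.92) / (0.25 + 0.4) = 0.268/0.65 = 134/325 ≈ 0.412.

θ̂_MAP = 0.412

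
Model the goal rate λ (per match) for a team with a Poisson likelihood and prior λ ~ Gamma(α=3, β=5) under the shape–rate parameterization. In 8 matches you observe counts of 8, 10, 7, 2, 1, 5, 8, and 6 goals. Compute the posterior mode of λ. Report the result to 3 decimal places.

λ̂_MAP = 3.769

Σxᵢ = 8+10+7+2+1+5+8+6 = 47, with n = 8.
Posterior ∝ λ^2e^(−5λ) · λ^47e^(−8λ) = λ^49e^(−13λ), i.e. Gamma(shape=50, rate=13).
The mode of a Gamma(a, b) with a ≥ 1 (shape–rate) is (a−1)/b = 49/13 ≈ 3.769.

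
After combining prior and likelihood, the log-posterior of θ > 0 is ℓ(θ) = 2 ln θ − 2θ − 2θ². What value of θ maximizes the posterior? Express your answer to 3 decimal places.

θ̂_MAP = 0.500

ℓ'(θ) = 2/θ − 2 − 4θ. Setting this to zero and multiplying by θ: 4θ² + 2θ − 2 = 0.
θ = (−2 + √(2² + 4·4·2)) / (2·4) = (−2 + √36) / 8 = (−2 + 6)/8 = 1/2.
ℓ''(θ) = −2/θ² − 4 < 0, confirming a maximum.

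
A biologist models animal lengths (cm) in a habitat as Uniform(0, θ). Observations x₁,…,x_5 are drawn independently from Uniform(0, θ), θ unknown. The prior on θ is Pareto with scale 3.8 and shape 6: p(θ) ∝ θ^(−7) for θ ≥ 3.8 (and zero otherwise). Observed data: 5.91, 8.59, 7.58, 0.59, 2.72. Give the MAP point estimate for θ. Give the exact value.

θ̂_MAP = 8.59

The Uniform(0, θ) likelihood is θ^(−n) for θ ≥ max(xᵢ), zero otherwise. Here max(xᵢ) = 8.59.
Posterior ∝ θ^(−7) · θ^(−5) = θ^(−12) on θ ≥ max(3.8, 8.59) = 8.59.
This density is strictly decreasing in θ, so the posterior mode lies at the lower boundary of the support.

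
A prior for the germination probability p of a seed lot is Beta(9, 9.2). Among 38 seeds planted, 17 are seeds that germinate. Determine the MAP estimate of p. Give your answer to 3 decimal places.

p̂_MAP = 0.461

Prior: Beta(9, 9.2).
Data: 17 successes in 38 trials. The binomial likelihood contributes p^17(1−p)^21, so the posterior is Beta(9+17, 9.2+21) = Beta(26, 30.2).
For Beta(a, b) with a, b > 1 the mode is (a−1)/(a+b−2) = 25/54.2 ≈ 0.461.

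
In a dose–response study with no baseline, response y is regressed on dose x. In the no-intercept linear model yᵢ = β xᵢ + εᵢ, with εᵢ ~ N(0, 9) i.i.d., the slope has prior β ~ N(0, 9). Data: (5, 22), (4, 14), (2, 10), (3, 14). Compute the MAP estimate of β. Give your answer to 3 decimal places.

β̂_MAP = 4.145

log p(β | y) = −Σ(yᵢ − βxᵢ)²/(2·9) − β²/(2·9) + const.
Setting the derivative to zero: Σxᵢ(yᵢ − βxᵢ)/9 − β/9 = 0, so β = Σxᵢyᵢ / (Σxᵢ² + σ²/τ²).
Σxᵢyᵢ = 5·22 + 4·14 + 2·10 + 3·14 = 228; Σxᵢ² = 54; σ²/τ² = 1.
β̂_MAP = 228 / (54 + 1) = 228/55 ≈ 4.145.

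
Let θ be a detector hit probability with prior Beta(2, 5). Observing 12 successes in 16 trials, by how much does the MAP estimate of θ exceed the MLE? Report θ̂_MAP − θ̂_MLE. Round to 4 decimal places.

Posterior is Beta(14, 9); MAP = (14−1)/(23−2) = 13/21 ≈ 0.61905.
MLE ignores the prior: θ̂_MLE = k/n = 12/16 ≈ 0.75000.
Difference = 13/21 − 12/16 = -11/84 ≈ -0.1310.

MAP − MLE = -0.1310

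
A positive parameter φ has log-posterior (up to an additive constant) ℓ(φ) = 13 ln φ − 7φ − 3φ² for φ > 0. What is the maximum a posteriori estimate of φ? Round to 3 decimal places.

φ̂_MAP = 1.000

ℓ'(φ) = 13/φ − 7 − 6φ. Setting this to zero and multiplying by φ: 6φ² + 7φ − 13 = 0.
φ = (−7 + √(7² + 4·6·13)) / (2·6) = (−7 + √361) / 12 = (−7 + 19)/12 = 1.
ℓ''(φ) = −13/φ² − 6 < 0, confirming a maximum.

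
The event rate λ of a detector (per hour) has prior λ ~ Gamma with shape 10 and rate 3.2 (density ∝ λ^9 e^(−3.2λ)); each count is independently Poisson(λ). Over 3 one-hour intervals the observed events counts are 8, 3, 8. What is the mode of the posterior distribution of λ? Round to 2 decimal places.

λ̂_MAP = 4.52

Σxᵢ = 8+3+8 = 19, with n = 3.
Posterior ∝ λ^9e^(−3.2λ) · λ^19e^(−3λ) = λ^28e^(−6.2λ), i.e. Gamma(shape=29, rate=6.2).
The mode of a Gamma(a, b) with a ≥ 1 (shape–rate) is (a−1)/b = 28/6.2 ≈ 4.52.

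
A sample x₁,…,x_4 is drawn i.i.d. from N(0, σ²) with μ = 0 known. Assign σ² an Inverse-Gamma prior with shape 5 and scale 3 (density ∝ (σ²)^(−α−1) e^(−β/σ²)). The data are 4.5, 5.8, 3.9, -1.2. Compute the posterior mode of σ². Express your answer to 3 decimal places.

σ̂²_MAP = 4.784

Sum of squared deviations about the known mean: SS = (4.5−0)² + (5.8−0)² + (3.9−0)² + (-1.2−0)² = 70.54.
The Normal likelihood contributes (σ²)^(−n/2) exp(−SS/(2σ²)), so the posterior is Inverse-Gamma(α + n/2, β + SS/2) = Inverse-Gamma(7, 38.27).
The mode of Inverse-Gamma(a, b) is b/(a+1) = 38.27/8 ≈ 4.784.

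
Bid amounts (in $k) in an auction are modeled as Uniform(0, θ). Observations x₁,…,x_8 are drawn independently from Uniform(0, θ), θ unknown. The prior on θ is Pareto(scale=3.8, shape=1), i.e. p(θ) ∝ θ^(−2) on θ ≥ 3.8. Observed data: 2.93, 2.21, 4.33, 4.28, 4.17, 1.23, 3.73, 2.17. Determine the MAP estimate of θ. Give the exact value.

θ̂_MAP = 4.33

The Uniform(0, θ) likelihood is θ^(−n) for θ ≥ max(xᵢ), zero otherwise. Here max(xᵢ) = 4.33.
Posterior ∝ θ^(−2) · θ^(−8) = θ^(−10) on θ ≥ max(3.8, 4.33) = 4.33.
This density is strictly decreasing in θ, so the posterior mode lies at the lower boundary of the support.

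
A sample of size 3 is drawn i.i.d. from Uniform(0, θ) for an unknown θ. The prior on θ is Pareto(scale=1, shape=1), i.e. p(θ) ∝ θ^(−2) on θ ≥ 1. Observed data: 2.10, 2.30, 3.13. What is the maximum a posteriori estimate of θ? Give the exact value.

The Uniform(0, θ) likelihood is θ^(−n) for θ ≥ max(xᵢ), zero otherwise. Here max(xᵢ) = 3.13.
Posterior ∝ θ^(−2) · θ^(−3) = θ^(−5) on θ ≥ max(1, 3.13) = 3.13.
This density is strictly decreasing in θ, so the posterior mode lies at the lower boundary of the support.

θ̂_MAP = 3.13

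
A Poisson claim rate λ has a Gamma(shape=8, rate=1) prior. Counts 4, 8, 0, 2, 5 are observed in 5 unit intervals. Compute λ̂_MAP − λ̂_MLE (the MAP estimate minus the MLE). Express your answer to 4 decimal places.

Σxᵢ = 19. Posterior is Gamma(27, 6); MAP = (27−1)/6 = 26/6 ≈ 4.33333.
MLE = x̄ = 19/5 ≈ 3.80000.
Difference = 26/6 − 19/5 = 8/15 ≈ 0.5333.

MAP − MLE = 0.5333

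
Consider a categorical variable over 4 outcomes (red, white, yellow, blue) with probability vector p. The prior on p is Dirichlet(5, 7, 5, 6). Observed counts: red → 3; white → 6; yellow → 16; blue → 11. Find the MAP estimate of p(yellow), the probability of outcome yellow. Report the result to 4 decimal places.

The posterior is Dirichlet(αᵢ + nᵢ) = Dirichlet(8, 13, 21, 17).
For a Dirichlet(a₁,…,a_K) with all aᵢ > 1, the mode has j-th component (aⱼ − 1)/(Σaᵢ − K).
Here Σaᵢ = 59 and K = 4, so p(yellow) = (21 − 1)/(59 − 4) = 20/55 ≈ 0.3636.

MAP estimate of p(yellow) = 0.3636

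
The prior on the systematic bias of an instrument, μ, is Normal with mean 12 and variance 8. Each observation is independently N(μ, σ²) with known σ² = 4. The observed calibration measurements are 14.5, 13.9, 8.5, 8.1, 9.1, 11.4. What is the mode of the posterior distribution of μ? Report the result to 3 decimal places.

n = 6; x̄ = (14.5 + 13.9 + 8.5 + 8.1 + 9.1 + 11.4)/6 = 65.5/6 = 131/12 ≈ 10.9167.
For a Normal prior and Normal likelihood with known variance, the posterior is Normal; its mode equals its mean, the precision-weighted average.
Prior precision 1/σ₀² = 1/8 = 0.125; data precision n/σ² = 6/4 = 1.5.
μ̂ = (0.125·12 + 1.5·(131/12)) / (0.125 + 1.5) = 17.875/1.625 = 11.000.

μ̂_MAP = 11.000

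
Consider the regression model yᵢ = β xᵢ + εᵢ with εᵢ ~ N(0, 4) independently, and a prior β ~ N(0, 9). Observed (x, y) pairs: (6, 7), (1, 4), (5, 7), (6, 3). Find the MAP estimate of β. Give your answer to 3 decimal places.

β̂_MAP = 1.006

log p(β | y) = −Σ(yᵢ − βxᵢ)²/(2·4) − β²/(2·9) + const.
Setting the derivative to zero: Σxᵢ(yᵢ − βxᵢ)/4 − β/9 = 0, so β = Σxᵢyᵢ / (Σxᵢ² + σ²/τ²).
Σxᵢyᵢ = 6·7 + 1·4 + 5·7 + 6·3 = 99; Σxᵢ² = 98; σ²/τ² = 4/9.
β̂_MAP = 99 / (98 + 4/9) = 99/(886/9) = 891/886 ≈ 1.006.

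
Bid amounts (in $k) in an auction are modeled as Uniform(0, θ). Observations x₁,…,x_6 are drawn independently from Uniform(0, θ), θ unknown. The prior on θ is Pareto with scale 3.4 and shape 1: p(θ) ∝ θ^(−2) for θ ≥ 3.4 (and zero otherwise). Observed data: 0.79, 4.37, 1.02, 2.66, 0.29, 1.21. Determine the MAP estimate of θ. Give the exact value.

The Uniform(0, θ) likelihood is θ^(−n) for θ ≥ max(xᵢ), zero otherwise. Here max(xᵢ) = 4.37.
Posterior ∝ θ^(−2) · θ^(−6) = θ^(−8) on θ ≥ max(3.4, 4.37) = 4.37.
This density is strictly decreasing in θ, so the posterior mode lies at the lower boundary of the support.

θ̂_MAP = 4.37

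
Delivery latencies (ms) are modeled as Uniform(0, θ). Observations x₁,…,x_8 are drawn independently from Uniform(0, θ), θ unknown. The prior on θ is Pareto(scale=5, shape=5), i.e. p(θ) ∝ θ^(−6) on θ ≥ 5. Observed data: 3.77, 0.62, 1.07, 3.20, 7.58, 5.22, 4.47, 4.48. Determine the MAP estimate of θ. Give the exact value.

The Uniform(0, θ) likelihood is θ^(−n) for θ ≥ max(xᵢ), zero otherwise. Here max(xᵢ) = 7.58.
Posterior ∝ θ^(−6) · θ^(−8) = θ^(−14) on θ ≥ max(5, 7.58) = 7.58.
This density is strictly decreasing in θ, so the posterior mode lies at the lower boundary of the support.

θ̂_MAP = 7.58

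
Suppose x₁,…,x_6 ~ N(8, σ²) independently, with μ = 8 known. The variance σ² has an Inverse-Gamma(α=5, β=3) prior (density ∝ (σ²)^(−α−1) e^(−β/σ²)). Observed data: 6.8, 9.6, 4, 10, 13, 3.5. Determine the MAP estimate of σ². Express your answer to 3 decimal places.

σ̂²_MAP = 4.181

Sum of squared deviations about the known mean: SS = (6.8−8)² + (9.6−8)² + (4−8)² + (10−8)² + (13−8)² + (3.5−8)² = 69.25.
The Normal likelihood contributes (σ²)^(−n/2) exp(−SS/(2σ²)), so the posterior is Inverse-Gamma(α + n/2, β + SS/2) = Inverse-Gamma(8, 37.625).
The mode of Inverse-Gamma(a, b) is b/(a+1) = 37.625/9 ≈ 4.181.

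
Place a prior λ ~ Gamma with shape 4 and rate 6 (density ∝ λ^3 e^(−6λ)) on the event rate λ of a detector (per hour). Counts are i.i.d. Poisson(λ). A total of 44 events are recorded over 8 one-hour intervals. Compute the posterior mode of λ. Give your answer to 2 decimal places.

Σxᵢ = 44, n = 8.
Posterior ∝ λ^3e^(−6λ) · λ^44e^(−8λ) = λ^47e^(−14λ), i.e. Gamma(shape=48, rate=14).
The mode of a Gamma(a, b) with a ≥ 1 (shape–rate) is (a−1)/b = 47/14 ≈ 3.36.

λ̂_MAP = 3.36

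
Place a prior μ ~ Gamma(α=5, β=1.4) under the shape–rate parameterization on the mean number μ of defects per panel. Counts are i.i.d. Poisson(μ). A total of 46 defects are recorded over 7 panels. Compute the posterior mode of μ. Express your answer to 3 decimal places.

Σxᵢ = 46, n = 7.
Posterior ∝ μ^4e^(−1.4μ) · μ^46e^(−7μ) = μ^50e^(−8.4μ), i.e. Gamma(shape=51, rate=8.4).
The mode of a Gamma(a, b) with a ≥ 1 (shape–rate) is (a−1)/b = 50/8.4 ≈ 5.952.

μ̂_MAP = 5.952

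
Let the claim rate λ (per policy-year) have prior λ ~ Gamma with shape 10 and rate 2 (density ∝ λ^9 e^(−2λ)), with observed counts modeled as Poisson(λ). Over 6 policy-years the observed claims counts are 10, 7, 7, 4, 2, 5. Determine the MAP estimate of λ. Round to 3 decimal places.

λ̂_MAP = 5.500

Σxᵢ = 10+7+7+4+2+5 = 35, with n = 6.
Posterior ∝ λ^9e^(−2λ) · λ^35e^(−6λ) = λ^44e^(−8λ), i.e. Gamma(shape=45, rate=8).
The mode of a Gamma(a, b) with a ≥ 1 (shape–rate) is (a−1)/b = 44/8 ≈ 5.500.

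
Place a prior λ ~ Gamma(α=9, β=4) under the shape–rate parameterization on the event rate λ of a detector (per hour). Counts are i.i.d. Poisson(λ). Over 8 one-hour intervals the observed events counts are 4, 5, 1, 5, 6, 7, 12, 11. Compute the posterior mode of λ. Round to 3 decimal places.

λ̂_MAP = 4.917

Σxᵢ = 4+5+1+5+6+7+12+11 = 51, with n = 8.
Posterior ∝ λ^8e^(−4λ) · λ^51e^(−8λ) = λ^59e^(−12λ), i.e. Gamma(shape=60, rate=12).
The mode of a Gamma(a, b) with a ≥ 1 (shape–rate) is (a−1)/b = 59/12 ≈ 4.917.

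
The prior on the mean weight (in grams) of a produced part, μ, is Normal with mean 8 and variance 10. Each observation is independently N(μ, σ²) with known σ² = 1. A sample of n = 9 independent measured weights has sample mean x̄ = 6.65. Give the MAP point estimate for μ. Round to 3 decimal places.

n = 9, x̄ = 6.65.
For a Normal prior and Normal likelihood with known variance, the posterior is Normal; its mode equals its mean, the precision-weighted average.
Prior precision 1/σ₀² = 1/10 = 0.1; data precision n/σ² = 9/1 = 9.
μ̂ = (0.1·8 + 9·6.65) / (0.1 + 9) = 60.65/9.1 = 1213/182 ≈ 6.665.

μ̂_MAP = 6.665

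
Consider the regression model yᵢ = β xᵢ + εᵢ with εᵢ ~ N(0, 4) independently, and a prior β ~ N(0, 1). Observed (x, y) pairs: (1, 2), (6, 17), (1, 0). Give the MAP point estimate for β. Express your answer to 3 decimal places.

β̂_MAP = 2.476

log p(β | y) = −Σ(yᵢ − βxᵢ)²/(2·4) − β²/(2·1) + const.
Setting the derivative to zero: Σxᵢ(yᵢ − βxᵢ)/4 − β/1 = 0, so β = Σxᵢyᵢ / (Σxᵢ² + σ²/τ²).
Σxᵢyᵢ = 1·2 + 6·17 + 1·0 = 104; Σxᵢ² = 38; σ²/τ² = 4.
β̂_MAP = 104 / (38 + 4) = 104/42 ≈ 2.476.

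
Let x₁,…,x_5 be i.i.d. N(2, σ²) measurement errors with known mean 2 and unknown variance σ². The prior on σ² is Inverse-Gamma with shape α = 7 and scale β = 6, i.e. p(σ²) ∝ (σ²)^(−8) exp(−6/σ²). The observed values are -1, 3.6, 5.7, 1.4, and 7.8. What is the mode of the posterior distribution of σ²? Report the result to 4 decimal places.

σ̂²_MAP = 3.3929

Sum of squared deviations about the known mean: SS = (-1−2)² + (3.6−2)² + (5.7−2)² + (1.4−2)² + (7.8−2)² = 59.25.
The Normal likelihood contributes (σ²)^(−n/2) exp(−SS/(2σ²)), so the posterior is Inverse-Gamma(α + n/2, β + SS/2) = Inverse-Gamma(9.5, 35.625).
The mode of Inverse-Gamma(a, b) is b/(a+1) = 35.625/10.5 ≈ 3.3929.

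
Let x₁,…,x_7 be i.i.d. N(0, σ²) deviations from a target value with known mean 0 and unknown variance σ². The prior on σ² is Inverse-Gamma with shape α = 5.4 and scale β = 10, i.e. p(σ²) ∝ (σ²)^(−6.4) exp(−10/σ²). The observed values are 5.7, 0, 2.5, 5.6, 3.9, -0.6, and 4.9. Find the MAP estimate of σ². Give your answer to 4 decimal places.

σ̂²_MAP = 6.5495

Sum of squared deviations about the known mean: SS = (5.7−0)² + (0−0)² + (2.5−0)² + (5.6−0)² + (3.9−0)² + (-0.6−0)² + (4.9−0)² = 109.68.
The Normal likelihood contributes (σ²)^(−n/2) exp(−SS/(2σ²)), so the posterior is Inverse-Gamma(α + n/2, β + SS/2) = Inverse-Gamma(8.9, 64.84).
The mode of Inverse-Gamma(a, b) is b/(a+1) = 64.84/9.9 ≈ 6.5495.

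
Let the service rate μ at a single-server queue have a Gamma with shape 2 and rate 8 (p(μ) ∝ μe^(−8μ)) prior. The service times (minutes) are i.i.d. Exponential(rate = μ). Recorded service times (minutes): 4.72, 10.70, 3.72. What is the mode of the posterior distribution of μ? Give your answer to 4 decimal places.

μ̂_MAP = 0.1474

The Exponential(rate=μ) likelihood is ∝ μ^n e^(−μΣtᵢ). Here n = 3 and Σtᵢ = 4.72 + 10.70 + 3.72 = 19.14.
Posterior ∝ μe^(−8μ) · μ^3e^(−19.14μ) = μ^4e^(−27.14μ), i.e. Gamma(5, 27.14).
Mode = (a−1)/b = 4/27.14 ≈ 0.1474.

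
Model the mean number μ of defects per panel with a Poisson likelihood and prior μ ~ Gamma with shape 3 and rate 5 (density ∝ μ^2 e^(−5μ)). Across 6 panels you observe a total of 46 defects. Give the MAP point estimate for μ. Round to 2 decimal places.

Σxᵢ = 46, n = 6.
Posterior ∝ μ^2e^(−5μ) · μ^46e^(−6μ) = μ^48e^(−11μ), i.e. Gamma(shape=49, rate=11).
The mode of a Gamma(a, b) with a ≥ 1 (shape–rate) is (a−1)/b = 48/11 ≈ 4.36.

μ̂_MAP = 4.36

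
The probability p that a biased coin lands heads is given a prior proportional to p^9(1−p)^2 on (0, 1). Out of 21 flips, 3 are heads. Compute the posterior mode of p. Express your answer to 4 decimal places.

p̂_MAP = 0.3750

The prior density ∝ p^9(1−p)^2 is the kernel of Beta(10, 3).
Data: 3 successes in 21 trials. The binomial likelihood contributes p^3(1−p)^18, so the posterior is Beta(10+3, 3+18) = Beta(13, 21).
For Beta(a, b) with a, b > 1 the mode is (a−1)/(a+b−2) = 12/32 ≈ 0.3750.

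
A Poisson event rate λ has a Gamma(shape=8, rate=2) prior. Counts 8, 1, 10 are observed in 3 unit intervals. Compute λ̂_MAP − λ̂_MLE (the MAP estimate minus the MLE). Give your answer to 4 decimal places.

Σxᵢ = 19. Posterior is Gamma(27, 5); MAP = (27−1)/5 = 26/5 ≈ 5.20000.
MLE = x̄ = 19/3 ≈ 6.33333.
Difference = 26/5 − 19/3 = -17/15 ≈ -1.1333.

MAP − MLE = -1.1333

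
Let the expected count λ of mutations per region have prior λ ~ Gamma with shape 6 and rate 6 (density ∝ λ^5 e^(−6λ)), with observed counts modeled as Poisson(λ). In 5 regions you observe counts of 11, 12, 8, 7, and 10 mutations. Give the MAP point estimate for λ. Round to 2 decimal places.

λ̂_MAP = 4.82

Σxᵢ = 11+12+8+7+10 = 48, with n = 5.
Posterior ∝ λ^5e^(−6λ) · λ^48e^(−5λ) = λ^53e^(−11λ), i.e. Gamma(shape=54, rate=11).
The mode of a Gamma(a, b) with a ≥ 1 (shape–rate) is (a−1)/b = 53/11 ≈ 4.82.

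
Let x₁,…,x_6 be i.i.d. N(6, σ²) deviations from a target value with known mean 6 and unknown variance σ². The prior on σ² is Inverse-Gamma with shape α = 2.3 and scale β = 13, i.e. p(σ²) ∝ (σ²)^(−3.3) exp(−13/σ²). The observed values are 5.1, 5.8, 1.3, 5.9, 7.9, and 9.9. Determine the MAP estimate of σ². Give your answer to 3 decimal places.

Sum of squared deviations about the known mean: SS = (5.1−6)² + (5.8−6)² + (1.3−6)² + (5.9−6)² + (7.9−6)² + (9.9−6)² = 41.77.
The Normal likelihood contributes (σ²)^(−n/2) exp(−SS/(2σ²)), so the posterior is Inverse-Gamma(α + n/2, β + SS/2) = Inverse-Gamma(5.3, 33.885).
The mode of Inverse-Gamma(a, b) is b/(a+1) = 33.885/6.3 ≈ 5.379.

σ̂²_MAP = 5.379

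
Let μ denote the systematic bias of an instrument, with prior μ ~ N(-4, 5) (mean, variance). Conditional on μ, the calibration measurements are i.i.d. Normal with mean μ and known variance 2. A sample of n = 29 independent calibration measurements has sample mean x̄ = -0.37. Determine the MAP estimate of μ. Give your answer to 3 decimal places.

n = 29, x̄ = -0.37.
For a Normal prior and Normal likelihood with known variance, the posterior is Normal; its mode equals its mean, the precision-weighted average.
Prior precision 1/σ₀² = 1/5 = 0.2; data precision n/σ² = 29/2 = 14.5.
μ̂ = (0.2·(-4) + 14.5·(-0.37)) / (0.2 + 14.5) = (-6.165)/14.7 = -411/980 ≈ -0.419.

μ̂_MAP = -0.419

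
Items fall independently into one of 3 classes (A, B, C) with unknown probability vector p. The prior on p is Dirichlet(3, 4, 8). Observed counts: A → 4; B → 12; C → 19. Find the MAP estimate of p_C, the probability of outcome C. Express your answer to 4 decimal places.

The posterior is Dirichlet(αᵢ + nᵢ) = Dirichlet(7, 16, 27).
For a Dirichlet(a₁,…,a_K) with all aᵢ > 1, the mode has j-th component (aⱼ − 1)/(Σaᵢ − K).
Here Σaᵢ = 50 and K = 3, so p_C = (27 − 1)/(50 − 3) = 26/47 ≈ 0.5532.

MAP estimate of p_C = 0.5532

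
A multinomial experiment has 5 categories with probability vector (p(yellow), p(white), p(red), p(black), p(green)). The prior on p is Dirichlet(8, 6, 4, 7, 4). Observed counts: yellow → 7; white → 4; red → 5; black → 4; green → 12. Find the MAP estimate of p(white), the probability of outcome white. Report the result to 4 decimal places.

MAP estimate of p(white) = 0.1607

The posterior is Dirichlet(αᵢ + nᵢ) = Dirichlet(15, 10, 9, 11, 16).
For a Dirichlet(a₁,…,a_K) with all aᵢ > 1, the mode has j-th component (aⱼ − 1)/(Σaᵢ − K).
Here Σaᵢ = 61 and K = 5, so p(white) = (10 − 1)/(61 − 5) = 9/56 ≈ 0.1607.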